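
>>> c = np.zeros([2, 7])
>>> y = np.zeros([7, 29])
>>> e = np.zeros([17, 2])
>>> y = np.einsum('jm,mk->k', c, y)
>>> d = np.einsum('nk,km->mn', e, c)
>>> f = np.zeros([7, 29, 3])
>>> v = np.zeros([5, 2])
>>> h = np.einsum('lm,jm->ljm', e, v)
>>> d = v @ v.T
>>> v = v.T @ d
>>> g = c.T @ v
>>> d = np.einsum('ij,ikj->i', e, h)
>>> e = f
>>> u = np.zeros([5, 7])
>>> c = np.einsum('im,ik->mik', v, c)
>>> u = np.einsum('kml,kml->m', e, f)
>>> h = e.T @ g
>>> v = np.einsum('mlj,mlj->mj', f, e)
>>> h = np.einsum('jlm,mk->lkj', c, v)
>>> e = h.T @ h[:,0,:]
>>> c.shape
(5, 2, 7)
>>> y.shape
(29,)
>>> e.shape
(5, 3, 5)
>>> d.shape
(17,)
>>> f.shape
(7, 29, 3)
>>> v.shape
(7, 3)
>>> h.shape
(2, 3, 5)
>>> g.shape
(7, 5)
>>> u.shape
(29,)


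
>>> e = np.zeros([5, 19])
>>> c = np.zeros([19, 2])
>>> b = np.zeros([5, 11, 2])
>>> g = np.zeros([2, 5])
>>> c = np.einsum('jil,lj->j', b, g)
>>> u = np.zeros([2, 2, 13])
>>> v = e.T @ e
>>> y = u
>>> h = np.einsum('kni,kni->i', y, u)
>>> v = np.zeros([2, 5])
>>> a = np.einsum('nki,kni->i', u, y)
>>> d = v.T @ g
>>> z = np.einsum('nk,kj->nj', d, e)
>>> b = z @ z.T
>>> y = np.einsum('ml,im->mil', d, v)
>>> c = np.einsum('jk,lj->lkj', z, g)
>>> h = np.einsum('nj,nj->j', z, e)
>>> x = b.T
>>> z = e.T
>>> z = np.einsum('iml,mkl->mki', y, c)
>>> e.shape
(5, 19)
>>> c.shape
(2, 19, 5)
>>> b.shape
(5, 5)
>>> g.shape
(2, 5)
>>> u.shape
(2, 2, 13)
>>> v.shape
(2, 5)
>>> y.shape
(5, 2, 5)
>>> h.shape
(19,)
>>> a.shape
(13,)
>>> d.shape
(5, 5)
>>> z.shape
(2, 19, 5)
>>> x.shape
(5, 5)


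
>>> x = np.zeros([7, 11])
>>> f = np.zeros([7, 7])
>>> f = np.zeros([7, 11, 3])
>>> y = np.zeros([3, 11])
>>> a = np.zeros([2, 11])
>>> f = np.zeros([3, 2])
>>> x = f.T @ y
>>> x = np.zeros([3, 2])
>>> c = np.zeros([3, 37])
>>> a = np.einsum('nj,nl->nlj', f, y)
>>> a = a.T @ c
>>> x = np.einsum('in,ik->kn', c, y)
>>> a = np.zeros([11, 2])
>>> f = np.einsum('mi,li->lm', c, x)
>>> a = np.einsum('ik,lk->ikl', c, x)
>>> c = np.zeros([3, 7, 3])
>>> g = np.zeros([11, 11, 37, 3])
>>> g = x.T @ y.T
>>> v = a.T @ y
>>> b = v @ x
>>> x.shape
(11, 37)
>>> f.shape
(11, 3)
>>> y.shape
(3, 11)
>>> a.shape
(3, 37, 11)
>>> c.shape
(3, 7, 3)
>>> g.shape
(37, 3)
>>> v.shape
(11, 37, 11)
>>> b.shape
(11, 37, 37)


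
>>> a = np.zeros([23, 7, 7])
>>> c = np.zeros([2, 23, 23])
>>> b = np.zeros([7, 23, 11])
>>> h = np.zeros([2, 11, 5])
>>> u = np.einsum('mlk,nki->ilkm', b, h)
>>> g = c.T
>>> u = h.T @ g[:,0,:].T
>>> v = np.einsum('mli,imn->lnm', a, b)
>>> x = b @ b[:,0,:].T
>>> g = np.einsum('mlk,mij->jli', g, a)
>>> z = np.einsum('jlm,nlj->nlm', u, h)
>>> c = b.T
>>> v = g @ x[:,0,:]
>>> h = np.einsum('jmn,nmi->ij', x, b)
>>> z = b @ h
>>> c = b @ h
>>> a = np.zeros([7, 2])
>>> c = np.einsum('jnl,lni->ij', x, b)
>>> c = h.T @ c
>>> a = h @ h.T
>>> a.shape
(11, 11)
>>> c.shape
(7, 7)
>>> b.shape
(7, 23, 11)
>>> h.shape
(11, 7)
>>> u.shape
(5, 11, 23)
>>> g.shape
(7, 23, 7)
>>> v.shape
(7, 23, 7)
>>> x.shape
(7, 23, 7)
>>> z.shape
(7, 23, 7)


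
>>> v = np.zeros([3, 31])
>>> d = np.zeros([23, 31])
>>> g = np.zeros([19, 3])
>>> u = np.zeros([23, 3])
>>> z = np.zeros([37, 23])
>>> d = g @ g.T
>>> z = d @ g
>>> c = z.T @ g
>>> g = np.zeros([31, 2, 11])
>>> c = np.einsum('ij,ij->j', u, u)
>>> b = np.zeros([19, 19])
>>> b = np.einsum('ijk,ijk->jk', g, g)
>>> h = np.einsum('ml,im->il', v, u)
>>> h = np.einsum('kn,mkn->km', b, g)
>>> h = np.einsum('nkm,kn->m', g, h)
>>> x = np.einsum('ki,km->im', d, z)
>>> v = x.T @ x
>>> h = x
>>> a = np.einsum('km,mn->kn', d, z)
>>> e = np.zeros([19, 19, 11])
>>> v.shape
(3, 3)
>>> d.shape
(19, 19)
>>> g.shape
(31, 2, 11)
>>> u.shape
(23, 3)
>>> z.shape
(19, 3)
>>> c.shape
(3,)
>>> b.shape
(2, 11)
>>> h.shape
(19, 3)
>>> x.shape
(19, 3)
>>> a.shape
(19, 3)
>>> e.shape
(19, 19, 11)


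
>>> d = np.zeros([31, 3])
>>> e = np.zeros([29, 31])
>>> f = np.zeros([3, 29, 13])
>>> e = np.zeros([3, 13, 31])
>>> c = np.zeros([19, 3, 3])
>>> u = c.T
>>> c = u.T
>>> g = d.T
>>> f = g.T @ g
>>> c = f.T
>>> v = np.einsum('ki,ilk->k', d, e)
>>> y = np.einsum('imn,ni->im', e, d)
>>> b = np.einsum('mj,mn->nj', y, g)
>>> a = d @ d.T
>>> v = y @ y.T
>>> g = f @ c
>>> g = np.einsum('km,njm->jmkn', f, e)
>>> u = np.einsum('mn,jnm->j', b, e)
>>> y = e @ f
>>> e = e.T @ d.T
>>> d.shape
(31, 3)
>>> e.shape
(31, 13, 31)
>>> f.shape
(31, 31)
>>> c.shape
(31, 31)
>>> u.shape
(3,)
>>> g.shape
(13, 31, 31, 3)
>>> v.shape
(3, 3)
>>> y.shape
(3, 13, 31)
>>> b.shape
(31, 13)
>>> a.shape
(31, 31)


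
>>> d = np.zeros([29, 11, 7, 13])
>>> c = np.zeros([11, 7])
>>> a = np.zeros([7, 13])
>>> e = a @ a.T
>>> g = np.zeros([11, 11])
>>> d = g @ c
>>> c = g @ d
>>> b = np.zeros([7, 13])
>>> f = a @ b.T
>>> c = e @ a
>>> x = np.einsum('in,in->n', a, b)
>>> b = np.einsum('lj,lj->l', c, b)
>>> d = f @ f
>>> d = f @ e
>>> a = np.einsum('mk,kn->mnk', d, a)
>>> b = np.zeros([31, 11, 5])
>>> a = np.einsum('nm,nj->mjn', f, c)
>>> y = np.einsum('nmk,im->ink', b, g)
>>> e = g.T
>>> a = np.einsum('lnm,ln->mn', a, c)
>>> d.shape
(7, 7)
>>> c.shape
(7, 13)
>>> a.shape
(7, 13)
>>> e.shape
(11, 11)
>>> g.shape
(11, 11)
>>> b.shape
(31, 11, 5)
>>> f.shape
(7, 7)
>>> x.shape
(13,)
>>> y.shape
(11, 31, 5)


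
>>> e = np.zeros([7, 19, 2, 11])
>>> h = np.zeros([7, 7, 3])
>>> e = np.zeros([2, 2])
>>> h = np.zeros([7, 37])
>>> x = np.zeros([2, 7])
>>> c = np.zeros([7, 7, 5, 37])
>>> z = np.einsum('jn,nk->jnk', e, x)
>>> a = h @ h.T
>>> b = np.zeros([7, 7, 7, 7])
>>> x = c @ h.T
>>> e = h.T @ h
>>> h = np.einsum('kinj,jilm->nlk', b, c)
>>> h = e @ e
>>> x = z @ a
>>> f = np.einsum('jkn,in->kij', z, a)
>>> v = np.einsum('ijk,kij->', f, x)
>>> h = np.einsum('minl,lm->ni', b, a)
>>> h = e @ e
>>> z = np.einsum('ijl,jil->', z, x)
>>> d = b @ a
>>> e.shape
(37, 37)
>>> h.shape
(37, 37)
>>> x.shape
(2, 2, 7)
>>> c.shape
(7, 7, 5, 37)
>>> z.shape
()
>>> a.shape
(7, 7)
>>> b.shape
(7, 7, 7, 7)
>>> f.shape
(2, 7, 2)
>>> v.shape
()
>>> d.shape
(7, 7, 7, 7)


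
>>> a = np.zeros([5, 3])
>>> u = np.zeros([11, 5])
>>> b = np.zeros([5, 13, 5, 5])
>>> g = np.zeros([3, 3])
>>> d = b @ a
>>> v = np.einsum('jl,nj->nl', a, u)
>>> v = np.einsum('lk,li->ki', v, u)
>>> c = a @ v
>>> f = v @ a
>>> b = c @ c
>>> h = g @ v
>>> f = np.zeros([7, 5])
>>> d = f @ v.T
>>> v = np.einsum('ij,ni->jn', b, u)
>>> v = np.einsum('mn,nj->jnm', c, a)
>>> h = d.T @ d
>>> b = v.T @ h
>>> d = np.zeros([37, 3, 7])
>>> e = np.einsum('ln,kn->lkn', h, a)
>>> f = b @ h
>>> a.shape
(5, 3)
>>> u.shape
(11, 5)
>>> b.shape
(5, 5, 3)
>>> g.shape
(3, 3)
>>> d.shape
(37, 3, 7)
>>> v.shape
(3, 5, 5)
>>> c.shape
(5, 5)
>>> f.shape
(5, 5, 3)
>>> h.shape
(3, 3)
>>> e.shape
(3, 5, 3)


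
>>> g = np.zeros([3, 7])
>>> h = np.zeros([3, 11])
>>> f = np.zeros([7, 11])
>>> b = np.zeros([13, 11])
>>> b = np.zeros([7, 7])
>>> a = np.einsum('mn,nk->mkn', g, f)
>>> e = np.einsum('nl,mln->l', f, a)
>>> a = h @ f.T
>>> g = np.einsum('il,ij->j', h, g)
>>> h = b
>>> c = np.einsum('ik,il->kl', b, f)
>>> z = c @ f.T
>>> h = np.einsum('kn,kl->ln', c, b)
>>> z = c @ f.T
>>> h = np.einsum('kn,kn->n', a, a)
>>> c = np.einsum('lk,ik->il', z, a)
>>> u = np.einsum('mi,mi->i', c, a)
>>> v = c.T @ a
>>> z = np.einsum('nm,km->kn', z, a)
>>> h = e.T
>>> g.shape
(7,)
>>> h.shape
(11,)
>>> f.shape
(7, 11)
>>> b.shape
(7, 7)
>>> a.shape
(3, 7)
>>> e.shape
(11,)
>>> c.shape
(3, 7)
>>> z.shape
(3, 7)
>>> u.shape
(7,)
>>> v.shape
(7, 7)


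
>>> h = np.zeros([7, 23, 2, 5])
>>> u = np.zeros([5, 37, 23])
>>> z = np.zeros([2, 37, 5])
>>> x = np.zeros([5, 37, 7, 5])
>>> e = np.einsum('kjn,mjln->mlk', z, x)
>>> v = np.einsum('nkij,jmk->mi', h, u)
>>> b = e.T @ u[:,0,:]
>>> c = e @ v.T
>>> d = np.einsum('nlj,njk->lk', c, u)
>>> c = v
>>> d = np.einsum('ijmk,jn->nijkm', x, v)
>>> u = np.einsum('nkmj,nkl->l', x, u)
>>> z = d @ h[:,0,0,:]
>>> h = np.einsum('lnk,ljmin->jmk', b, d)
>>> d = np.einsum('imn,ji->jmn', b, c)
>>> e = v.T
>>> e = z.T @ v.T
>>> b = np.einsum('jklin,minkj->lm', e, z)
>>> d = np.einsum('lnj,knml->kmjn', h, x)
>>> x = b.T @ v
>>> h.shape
(5, 37, 23)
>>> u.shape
(23,)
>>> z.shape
(2, 5, 37, 5, 5)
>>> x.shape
(2, 2)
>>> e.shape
(5, 5, 37, 5, 37)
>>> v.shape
(37, 2)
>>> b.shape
(37, 2)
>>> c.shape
(37, 2)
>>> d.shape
(5, 7, 23, 37)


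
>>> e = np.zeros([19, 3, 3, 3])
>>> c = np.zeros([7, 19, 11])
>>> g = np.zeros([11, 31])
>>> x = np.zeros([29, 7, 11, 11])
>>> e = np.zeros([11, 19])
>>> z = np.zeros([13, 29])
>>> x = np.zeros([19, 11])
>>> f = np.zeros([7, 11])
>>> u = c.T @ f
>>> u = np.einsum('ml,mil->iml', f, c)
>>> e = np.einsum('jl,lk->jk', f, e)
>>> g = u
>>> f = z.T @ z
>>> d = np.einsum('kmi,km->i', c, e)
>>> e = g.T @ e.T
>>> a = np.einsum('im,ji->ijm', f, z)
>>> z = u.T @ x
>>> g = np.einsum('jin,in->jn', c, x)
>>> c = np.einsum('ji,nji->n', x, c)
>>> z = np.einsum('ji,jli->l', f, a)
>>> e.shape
(11, 7, 7)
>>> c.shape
(7,)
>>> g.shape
(7, 11)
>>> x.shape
(19, 11)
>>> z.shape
(13,)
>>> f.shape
(29, 29)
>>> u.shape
(19, 7, 11)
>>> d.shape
(11,)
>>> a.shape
(29, 13, 29)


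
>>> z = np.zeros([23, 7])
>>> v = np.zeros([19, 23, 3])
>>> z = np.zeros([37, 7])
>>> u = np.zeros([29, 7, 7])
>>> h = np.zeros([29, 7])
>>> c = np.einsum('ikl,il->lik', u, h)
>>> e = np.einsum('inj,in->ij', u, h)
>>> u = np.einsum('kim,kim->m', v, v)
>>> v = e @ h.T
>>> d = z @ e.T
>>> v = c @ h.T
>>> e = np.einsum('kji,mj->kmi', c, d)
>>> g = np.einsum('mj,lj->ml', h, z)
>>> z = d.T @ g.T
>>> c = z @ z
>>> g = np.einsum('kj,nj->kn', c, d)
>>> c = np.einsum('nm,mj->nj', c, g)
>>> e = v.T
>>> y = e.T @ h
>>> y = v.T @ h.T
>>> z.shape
(29, 29)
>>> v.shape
(7, 29, 29)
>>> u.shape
(3,)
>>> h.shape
(29, 7)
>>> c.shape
(29, 37)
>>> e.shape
(29, 29, 7)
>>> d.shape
(37, 29)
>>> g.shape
(29, 37)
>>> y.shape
(29, 29, 29)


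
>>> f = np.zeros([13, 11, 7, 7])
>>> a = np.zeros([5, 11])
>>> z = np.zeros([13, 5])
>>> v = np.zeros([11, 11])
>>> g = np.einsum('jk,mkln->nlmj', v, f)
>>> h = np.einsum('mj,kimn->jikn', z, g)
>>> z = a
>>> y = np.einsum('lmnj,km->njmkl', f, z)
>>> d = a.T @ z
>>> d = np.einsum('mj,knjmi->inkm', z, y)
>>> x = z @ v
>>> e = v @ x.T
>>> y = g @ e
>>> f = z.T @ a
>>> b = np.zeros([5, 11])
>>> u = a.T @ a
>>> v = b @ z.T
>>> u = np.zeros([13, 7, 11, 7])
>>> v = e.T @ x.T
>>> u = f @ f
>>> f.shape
(11, 11)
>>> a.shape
(5, 11)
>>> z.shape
(5, 11)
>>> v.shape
(5, 5)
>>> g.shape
(7, 7, 13, 11)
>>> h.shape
(5, 7, 7, 11)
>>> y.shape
(7, 7, 13, 5)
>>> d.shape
(13, 7, 7, 5)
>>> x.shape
(5, 11)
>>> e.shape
(11, 5)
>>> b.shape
(5, 11)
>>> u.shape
(11, 11)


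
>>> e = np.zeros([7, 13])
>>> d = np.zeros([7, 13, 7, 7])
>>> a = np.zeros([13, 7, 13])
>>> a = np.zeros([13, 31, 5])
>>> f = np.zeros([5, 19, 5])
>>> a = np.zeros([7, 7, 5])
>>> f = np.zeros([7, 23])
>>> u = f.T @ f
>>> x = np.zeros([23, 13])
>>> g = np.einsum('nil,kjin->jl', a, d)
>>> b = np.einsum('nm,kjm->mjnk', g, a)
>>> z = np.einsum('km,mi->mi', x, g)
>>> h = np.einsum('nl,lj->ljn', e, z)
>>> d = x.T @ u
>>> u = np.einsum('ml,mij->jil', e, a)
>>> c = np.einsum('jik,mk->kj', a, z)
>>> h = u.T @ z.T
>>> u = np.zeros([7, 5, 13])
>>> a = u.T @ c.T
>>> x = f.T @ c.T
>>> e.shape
(7, 13)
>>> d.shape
(13, 23)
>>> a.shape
(13, 5, 5)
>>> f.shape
(7, 23)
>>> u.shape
(7, 5, 13)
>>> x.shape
(23, 5)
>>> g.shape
(13, 5)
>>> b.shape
(5, 7, 13, 7)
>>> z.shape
(13, 5)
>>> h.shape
(13, 7, 13)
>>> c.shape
(5, 7)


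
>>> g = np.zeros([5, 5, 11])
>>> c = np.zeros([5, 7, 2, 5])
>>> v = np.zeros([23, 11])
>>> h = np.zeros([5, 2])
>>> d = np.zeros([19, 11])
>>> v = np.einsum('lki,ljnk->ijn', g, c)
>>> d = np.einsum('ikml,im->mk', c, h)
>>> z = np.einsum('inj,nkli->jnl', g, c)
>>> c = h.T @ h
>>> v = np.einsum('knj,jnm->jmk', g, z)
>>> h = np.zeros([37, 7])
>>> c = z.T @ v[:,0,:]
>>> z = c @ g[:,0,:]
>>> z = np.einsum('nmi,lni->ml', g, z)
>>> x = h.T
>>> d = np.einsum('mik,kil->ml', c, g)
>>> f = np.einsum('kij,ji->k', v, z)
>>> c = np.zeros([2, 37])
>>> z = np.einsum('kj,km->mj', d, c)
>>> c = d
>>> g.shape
(5, 5, 11)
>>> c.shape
(2, 11)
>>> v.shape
(11, 2, 5)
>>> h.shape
(37, 7)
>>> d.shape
(2, 11)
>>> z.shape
(37, 11)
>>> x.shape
(7, 37)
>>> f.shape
(11,)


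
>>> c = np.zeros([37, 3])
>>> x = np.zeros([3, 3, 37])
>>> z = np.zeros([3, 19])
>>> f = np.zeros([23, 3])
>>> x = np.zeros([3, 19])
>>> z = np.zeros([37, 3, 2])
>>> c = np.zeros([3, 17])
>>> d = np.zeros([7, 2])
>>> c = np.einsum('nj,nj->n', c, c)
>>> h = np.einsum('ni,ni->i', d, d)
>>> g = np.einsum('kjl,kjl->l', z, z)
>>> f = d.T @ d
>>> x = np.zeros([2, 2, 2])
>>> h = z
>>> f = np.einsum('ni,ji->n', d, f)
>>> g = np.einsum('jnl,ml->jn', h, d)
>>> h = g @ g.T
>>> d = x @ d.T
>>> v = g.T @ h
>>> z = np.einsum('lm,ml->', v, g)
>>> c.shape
(3,)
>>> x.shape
(2, 2, 2)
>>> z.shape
()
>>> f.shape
(7,)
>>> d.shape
(2, 2, 7)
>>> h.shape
(37, 37)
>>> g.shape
(37, 3)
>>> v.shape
(3, 37)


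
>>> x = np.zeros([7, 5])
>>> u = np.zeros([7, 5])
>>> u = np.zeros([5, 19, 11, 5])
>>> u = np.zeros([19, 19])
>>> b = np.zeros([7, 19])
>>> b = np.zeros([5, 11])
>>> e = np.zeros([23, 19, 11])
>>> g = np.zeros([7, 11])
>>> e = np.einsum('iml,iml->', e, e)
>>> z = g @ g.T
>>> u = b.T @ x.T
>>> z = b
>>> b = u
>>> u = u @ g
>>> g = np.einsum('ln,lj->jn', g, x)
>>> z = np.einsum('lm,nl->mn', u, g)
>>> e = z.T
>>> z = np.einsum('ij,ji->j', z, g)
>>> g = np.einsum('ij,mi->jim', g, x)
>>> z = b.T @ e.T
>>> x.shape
(7, 5)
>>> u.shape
(11, 11)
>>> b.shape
(11, 7)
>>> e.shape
(5, 11)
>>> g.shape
(11, 5, 7)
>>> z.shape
(7, 5)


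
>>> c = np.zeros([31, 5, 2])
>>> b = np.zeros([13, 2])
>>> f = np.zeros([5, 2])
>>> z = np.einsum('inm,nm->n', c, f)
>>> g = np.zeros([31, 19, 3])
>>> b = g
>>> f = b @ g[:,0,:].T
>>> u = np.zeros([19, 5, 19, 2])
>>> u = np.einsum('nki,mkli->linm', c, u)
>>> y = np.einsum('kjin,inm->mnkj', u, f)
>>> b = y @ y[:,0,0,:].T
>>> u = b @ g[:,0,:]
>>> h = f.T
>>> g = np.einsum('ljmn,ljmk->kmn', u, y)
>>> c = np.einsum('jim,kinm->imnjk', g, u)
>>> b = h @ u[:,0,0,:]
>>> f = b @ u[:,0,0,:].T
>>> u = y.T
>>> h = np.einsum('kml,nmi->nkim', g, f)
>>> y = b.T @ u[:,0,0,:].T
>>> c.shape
(19, 3, 19, 2, 31)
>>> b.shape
(31, 19, 3)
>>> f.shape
(31, 19, 31)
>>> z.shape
(5,)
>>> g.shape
(2, 19, 3)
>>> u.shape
(2, 19, 19, 31)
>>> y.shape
(3, 19, 2)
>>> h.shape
(31, 2, 31, 19)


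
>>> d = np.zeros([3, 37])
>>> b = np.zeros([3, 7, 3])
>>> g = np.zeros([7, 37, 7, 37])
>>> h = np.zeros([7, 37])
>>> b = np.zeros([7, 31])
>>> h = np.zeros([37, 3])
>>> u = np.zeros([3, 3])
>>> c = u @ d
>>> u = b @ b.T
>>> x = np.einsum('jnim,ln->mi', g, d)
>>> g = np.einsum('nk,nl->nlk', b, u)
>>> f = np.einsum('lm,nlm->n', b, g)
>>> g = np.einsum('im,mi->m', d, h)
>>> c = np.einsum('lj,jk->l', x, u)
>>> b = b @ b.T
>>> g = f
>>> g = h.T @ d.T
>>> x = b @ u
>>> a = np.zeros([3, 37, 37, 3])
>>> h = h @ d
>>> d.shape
(3, 37)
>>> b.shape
(7, 7)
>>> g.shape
(3, 3)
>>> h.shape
(37, 37)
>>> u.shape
(7, 7)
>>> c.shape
(37,)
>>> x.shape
(7, 7)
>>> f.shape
(7,)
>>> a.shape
(3, 37, 37, 3)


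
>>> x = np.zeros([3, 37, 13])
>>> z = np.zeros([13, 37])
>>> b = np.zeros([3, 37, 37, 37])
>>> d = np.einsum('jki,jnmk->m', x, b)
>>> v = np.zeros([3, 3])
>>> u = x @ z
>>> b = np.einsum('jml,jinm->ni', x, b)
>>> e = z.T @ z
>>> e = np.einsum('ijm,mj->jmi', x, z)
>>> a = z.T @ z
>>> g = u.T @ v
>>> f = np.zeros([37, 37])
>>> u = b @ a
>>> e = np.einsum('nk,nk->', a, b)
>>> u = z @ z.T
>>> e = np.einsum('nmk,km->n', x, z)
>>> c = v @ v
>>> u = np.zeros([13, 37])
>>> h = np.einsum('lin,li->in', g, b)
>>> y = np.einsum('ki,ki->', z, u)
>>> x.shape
(3, 37, 13)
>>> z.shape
(13, 37)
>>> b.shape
(37, 37)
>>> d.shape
(37,)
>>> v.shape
(3, 3)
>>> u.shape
(13, 37)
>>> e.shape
(3,)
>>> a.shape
(37, 37)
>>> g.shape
(37, 37, 3)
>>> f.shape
(37, 37)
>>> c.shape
(3, 3)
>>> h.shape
(37, 3)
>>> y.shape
()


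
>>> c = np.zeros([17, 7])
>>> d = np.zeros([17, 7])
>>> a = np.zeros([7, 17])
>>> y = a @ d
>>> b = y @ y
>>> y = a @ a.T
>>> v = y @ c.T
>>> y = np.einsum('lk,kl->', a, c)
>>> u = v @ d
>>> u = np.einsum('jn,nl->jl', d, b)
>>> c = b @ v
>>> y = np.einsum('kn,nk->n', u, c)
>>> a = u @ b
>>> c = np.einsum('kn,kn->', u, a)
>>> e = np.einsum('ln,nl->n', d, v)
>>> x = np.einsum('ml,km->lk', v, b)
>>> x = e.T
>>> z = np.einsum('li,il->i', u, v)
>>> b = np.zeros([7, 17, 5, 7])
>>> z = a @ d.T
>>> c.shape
()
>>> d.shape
(17, 7)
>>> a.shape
(17, 7)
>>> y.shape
(7,)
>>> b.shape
(7, 17, 5, 7)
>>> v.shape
(7, 17)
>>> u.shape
(17, 7)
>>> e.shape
(7,)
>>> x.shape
(7,)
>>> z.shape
(17, 17)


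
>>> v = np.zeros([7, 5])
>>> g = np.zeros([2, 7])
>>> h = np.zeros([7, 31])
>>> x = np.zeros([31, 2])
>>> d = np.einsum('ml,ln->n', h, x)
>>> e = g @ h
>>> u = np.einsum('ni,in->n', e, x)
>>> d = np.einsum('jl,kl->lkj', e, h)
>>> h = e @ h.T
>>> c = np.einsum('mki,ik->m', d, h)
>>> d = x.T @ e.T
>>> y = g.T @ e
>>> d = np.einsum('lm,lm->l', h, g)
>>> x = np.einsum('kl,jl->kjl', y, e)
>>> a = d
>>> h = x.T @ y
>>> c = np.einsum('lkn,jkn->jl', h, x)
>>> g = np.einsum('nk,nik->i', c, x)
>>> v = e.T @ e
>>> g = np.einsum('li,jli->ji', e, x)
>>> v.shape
(31, 31)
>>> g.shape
(7, 31)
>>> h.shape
(31, 2, 31)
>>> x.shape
(7, 2, 31)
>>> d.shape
(2,)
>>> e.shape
(2, 31)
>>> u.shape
(2,)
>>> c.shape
(7, 31)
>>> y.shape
(7, 31)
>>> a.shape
(2,)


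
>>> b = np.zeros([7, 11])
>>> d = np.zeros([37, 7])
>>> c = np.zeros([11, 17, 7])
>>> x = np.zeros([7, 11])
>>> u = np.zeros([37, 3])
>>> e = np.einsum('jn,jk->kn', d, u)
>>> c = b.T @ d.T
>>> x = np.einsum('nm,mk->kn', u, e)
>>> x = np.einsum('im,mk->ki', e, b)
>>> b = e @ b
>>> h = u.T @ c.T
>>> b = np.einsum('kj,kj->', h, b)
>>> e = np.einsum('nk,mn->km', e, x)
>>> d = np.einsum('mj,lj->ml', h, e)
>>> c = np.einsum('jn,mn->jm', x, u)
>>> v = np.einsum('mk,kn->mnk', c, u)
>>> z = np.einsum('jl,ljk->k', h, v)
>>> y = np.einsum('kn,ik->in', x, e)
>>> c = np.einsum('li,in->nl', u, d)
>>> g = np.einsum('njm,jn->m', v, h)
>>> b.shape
()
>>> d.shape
(3, 7)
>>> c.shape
(7, 37)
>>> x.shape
(11, 3)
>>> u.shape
(37, 3)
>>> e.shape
(7, 11)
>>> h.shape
(3, 11)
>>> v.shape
(11, 3, 37)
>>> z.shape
(37,)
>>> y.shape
(7, 3)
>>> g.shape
(37,)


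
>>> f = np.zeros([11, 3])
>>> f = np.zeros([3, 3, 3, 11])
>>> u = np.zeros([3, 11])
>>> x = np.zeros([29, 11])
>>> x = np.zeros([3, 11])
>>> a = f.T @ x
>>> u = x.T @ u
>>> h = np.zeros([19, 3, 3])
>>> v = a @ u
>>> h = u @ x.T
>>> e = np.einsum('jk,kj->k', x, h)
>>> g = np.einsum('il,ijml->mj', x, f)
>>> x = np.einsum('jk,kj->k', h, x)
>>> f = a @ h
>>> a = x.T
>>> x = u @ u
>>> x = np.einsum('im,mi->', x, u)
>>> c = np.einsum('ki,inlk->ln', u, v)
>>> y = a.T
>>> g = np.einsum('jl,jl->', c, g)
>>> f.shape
(11, 3, 3, 3)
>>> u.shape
(11, 11)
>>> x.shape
()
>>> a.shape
(3,)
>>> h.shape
(11, 3)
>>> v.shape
(11, 3, 3, 11)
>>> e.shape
(11,)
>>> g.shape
()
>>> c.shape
(3, 3)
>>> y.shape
(3,)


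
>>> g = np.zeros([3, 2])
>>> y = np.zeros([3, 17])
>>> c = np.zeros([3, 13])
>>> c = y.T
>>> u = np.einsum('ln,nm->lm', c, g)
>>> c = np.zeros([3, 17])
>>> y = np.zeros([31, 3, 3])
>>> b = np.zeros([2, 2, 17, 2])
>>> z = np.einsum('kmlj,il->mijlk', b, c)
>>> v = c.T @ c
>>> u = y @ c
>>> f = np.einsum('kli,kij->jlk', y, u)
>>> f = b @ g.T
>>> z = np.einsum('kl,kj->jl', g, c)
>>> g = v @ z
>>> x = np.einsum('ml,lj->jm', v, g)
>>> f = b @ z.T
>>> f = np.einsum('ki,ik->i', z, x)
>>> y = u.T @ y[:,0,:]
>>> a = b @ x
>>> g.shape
(17, 2)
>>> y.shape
(17, 3, 3)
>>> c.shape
(3, 17)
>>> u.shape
(31, 3, 17)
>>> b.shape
(2, 2, 17, 2)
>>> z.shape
(17, 2)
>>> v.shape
(17, 17)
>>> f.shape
(2,)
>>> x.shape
(2, 17)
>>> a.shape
(2, 2, 17, 17)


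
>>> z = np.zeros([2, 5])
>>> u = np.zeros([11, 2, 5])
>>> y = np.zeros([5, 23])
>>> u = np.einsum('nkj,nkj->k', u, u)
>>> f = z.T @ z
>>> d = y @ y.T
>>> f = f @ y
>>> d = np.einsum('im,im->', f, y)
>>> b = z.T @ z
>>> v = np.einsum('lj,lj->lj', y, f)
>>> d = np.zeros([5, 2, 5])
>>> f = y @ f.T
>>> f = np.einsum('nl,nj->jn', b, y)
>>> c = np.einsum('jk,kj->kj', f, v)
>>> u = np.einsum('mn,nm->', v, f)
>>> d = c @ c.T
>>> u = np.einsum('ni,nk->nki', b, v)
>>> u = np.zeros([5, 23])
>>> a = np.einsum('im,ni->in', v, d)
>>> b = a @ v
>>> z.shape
(2, 5)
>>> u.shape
(5, 23)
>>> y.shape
(5, 23)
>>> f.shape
(23, 5)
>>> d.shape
(5, 5)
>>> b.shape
(5, 23)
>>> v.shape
(5, 23)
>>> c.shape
(5, 23)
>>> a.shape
(5, 5)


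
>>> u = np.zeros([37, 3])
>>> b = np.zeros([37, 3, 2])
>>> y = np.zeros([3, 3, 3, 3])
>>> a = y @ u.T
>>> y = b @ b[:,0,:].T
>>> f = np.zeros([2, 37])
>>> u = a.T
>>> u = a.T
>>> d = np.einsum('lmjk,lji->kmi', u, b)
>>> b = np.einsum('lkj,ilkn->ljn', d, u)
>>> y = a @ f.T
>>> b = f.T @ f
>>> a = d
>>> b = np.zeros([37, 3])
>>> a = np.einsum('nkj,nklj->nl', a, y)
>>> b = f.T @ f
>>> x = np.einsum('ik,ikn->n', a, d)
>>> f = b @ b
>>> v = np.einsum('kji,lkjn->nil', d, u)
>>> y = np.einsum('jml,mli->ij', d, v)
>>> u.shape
(37, 3, 3, 3)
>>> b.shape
(37, 37)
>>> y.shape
(37, 3)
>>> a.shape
(3, 3)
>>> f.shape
(37, 37)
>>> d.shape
(3, 3, 2)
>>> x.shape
(2,)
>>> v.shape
(3, 2, 37)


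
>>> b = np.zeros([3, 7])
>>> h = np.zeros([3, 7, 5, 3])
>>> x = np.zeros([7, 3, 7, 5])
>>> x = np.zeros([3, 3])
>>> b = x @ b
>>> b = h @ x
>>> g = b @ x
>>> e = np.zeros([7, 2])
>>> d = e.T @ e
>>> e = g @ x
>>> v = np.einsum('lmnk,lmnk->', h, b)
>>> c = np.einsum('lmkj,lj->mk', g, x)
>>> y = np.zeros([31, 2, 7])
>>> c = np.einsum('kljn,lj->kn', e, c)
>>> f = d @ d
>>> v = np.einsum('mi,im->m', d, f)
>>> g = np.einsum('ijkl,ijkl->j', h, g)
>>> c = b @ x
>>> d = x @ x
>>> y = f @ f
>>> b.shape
(3, 7, 5, 3)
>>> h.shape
(3, 7, 5, 3)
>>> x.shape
(3, 3)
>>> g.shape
(7,)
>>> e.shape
(3, 7, 5, 3)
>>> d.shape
(3, 3)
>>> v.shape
(2,)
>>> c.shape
(3, 7, 5, 3)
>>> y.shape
(2, 2)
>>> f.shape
(2, 2)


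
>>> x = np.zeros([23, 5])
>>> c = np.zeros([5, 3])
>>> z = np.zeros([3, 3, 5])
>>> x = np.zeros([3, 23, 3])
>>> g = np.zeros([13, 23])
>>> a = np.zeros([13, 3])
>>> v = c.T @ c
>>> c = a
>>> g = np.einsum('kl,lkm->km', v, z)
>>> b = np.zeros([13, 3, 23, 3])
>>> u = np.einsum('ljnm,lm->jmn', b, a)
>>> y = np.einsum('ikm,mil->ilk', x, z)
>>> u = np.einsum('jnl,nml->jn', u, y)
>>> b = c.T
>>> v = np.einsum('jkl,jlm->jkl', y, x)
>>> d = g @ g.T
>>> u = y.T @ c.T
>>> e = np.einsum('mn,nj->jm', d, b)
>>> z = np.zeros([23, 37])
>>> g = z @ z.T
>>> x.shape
(3, 23, 3)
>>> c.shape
(13, 3)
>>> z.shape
(23, 37)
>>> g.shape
(23, 23)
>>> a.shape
(13, 3)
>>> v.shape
(3, 5, 23)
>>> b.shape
(3, 13)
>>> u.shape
(23, 5, 13)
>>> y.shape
(3, 5, 23)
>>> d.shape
(3, 3)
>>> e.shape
(13, 3)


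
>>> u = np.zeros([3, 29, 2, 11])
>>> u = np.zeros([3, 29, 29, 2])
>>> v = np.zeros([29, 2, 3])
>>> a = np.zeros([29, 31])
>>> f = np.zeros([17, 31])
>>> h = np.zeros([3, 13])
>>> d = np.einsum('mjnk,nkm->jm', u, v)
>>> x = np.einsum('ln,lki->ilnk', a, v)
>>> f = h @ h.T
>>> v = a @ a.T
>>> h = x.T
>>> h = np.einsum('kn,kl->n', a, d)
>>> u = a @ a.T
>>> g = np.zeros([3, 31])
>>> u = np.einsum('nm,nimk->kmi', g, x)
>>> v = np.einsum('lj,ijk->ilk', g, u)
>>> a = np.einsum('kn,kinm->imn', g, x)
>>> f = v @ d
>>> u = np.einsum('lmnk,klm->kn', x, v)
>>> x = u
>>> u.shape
(2, 31)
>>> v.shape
(2, 3, 29)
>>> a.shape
(29, 2, 31)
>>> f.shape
(2, 3, 3)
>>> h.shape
(31,)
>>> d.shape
(29, 3)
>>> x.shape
(2, 31)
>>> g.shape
(3, 31)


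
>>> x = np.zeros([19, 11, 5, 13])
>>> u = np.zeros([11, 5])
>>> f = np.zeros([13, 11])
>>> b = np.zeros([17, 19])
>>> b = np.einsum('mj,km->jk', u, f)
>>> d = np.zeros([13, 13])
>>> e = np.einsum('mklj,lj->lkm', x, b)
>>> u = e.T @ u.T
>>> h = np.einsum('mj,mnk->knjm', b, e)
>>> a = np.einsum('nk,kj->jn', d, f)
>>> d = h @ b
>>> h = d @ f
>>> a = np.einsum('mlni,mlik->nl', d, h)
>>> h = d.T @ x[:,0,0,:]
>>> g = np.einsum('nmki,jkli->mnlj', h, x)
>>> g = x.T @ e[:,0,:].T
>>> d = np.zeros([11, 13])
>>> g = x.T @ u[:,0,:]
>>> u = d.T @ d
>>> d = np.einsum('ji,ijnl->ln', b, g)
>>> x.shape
(19, 11, 5, 13)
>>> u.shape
(13, 13)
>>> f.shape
(13, 11)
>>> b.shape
(5, 13)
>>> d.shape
(11, 11)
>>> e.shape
(5, 11, 19)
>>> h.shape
(13, 13, 11, 13)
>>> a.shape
(13, 11)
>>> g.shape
(13, 5, 11, 11)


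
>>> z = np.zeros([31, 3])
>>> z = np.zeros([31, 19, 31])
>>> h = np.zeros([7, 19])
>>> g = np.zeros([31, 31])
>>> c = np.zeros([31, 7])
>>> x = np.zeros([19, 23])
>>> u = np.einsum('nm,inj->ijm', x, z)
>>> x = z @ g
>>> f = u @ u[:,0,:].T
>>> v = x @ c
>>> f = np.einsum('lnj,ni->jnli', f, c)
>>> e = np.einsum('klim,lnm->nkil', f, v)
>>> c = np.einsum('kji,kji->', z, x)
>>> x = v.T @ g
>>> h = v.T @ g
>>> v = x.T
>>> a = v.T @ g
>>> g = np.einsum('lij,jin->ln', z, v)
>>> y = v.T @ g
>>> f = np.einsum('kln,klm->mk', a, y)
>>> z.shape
(31, 19, 31)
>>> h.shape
(7, 19, 31)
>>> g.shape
(31, 7)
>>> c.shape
()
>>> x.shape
(7, 19, 31)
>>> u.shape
(31, 31, 23)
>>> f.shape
(7, 7)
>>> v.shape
(31, 19, 7)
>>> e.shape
(19, 31, 31, 31)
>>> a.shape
(7, 19, 31)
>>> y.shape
(7, 19, 7)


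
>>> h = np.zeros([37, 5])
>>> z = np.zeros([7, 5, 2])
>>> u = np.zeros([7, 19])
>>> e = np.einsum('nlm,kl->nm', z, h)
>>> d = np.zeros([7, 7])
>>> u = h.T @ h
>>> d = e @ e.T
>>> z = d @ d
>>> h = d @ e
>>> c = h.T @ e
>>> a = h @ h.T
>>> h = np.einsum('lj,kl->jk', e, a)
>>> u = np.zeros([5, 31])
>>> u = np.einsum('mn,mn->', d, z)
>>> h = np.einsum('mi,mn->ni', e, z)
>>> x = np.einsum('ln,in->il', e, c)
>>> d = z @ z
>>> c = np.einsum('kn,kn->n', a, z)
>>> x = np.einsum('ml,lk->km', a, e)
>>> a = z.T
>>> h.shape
(7, 2)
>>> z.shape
(7, 7)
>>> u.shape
()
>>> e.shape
(7, 2)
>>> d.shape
(7, 7)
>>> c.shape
(7,)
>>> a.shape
(7, 7)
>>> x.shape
(2, 7)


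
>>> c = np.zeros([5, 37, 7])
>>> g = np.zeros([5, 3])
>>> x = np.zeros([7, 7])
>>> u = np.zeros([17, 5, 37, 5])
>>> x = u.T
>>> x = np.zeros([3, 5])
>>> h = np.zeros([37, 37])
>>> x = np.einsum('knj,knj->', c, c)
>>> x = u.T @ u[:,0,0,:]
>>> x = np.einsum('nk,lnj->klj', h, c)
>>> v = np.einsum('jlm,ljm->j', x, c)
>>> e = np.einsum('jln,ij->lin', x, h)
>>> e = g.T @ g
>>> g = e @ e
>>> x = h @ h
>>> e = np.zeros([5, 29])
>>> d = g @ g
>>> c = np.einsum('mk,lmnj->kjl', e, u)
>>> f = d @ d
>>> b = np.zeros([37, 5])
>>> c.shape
(29, 5, 17)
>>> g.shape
(3, 3)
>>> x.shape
(37, 37)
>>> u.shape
(17, 5, 37, 5)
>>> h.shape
(37, 37)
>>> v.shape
(37,)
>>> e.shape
(5, 29)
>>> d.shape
(3, 3)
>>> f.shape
(3, 3)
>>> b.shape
(37, 5)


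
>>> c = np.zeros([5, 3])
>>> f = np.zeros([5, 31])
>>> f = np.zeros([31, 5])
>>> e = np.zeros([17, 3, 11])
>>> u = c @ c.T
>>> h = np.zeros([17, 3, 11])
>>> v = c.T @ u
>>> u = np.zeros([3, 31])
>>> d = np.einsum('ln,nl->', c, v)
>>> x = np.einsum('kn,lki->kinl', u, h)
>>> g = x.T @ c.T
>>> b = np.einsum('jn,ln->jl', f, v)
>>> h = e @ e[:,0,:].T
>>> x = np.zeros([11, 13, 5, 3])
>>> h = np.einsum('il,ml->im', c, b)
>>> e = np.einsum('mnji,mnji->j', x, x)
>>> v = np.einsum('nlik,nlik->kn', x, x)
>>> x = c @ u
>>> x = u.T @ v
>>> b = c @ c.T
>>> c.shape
(5, 3)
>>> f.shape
(31, 5)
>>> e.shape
(5,)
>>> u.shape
(3, 31)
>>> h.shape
(5, 31)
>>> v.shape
(3, 11)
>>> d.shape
()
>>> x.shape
(31, 11)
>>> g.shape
(17, 31, 11, 5)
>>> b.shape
(5, 5)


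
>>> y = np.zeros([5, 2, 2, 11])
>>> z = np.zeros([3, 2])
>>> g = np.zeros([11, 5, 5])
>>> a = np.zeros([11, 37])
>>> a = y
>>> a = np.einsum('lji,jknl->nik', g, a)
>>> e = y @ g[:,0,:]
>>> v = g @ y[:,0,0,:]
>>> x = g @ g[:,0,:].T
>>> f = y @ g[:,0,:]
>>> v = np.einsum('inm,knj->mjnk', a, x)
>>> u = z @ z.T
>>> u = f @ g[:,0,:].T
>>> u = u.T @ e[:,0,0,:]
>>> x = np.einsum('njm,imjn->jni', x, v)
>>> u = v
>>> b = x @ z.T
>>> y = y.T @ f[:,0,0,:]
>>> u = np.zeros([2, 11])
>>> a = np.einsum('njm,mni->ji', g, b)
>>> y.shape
(11, 2, 2, 5)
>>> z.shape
(3, 2)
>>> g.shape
(11, 5, 5)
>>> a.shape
(5, 3)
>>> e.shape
(5, 2, 2, 5)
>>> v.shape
(2, 11, 5, 11)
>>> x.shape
(5, 11, 2)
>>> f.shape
(5, 2, 2, 5)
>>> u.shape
(2, 11)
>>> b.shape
(5, 11, 3)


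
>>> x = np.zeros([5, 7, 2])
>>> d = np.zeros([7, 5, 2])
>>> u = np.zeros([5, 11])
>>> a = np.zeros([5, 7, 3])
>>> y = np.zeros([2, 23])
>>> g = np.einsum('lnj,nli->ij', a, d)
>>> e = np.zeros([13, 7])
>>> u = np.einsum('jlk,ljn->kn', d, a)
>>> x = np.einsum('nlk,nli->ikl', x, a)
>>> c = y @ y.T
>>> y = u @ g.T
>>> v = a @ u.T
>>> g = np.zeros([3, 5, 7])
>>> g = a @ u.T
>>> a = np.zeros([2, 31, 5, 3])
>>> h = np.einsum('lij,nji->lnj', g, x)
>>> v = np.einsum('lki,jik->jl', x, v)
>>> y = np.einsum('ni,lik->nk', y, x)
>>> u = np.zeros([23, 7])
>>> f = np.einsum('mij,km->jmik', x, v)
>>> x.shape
(3, 2, 7)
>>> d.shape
(7, 5, 2)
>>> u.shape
(23, 7)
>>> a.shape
(2, 31, 5, 3)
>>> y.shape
(2, 7)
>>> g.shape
(5, 7, 2)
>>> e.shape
(13, 7)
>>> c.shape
(2, 2)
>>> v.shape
(5, 3)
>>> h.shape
(5, 3, 2)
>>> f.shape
(7, 3, 2, 5)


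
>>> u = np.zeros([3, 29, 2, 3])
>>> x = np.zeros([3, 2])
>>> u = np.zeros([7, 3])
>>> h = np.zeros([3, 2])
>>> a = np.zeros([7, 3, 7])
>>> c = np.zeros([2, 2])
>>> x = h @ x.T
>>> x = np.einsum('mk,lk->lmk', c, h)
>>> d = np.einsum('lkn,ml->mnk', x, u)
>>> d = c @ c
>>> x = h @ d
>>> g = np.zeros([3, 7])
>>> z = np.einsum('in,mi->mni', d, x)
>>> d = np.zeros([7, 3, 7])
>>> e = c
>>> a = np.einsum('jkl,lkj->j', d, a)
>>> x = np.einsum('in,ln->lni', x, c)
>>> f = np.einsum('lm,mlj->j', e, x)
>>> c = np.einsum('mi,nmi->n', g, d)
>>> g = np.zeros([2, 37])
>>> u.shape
(7, 3)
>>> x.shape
(2, 2, 3)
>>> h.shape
(3, 2)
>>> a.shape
(7,)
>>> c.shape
(7,)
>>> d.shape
(7, 3, 7)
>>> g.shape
(2, 37)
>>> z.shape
(3, 2, 2)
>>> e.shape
(2, 2)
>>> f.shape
(3,)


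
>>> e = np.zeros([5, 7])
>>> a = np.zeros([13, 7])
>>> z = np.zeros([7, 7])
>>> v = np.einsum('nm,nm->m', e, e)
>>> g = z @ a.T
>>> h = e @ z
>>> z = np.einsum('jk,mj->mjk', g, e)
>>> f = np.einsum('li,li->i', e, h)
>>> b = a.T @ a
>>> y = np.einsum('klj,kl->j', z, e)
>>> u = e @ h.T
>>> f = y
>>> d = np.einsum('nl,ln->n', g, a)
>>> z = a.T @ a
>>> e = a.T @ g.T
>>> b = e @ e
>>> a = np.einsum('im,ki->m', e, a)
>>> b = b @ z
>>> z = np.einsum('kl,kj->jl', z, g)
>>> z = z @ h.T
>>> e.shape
(7, 7)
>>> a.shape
(7,)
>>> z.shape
(13, 5)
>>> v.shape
(7,)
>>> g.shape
(7, 13)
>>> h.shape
(5, 7)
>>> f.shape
(13,)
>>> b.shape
(7, 7)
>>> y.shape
(13,)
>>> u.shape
(5, 5)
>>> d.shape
(7,)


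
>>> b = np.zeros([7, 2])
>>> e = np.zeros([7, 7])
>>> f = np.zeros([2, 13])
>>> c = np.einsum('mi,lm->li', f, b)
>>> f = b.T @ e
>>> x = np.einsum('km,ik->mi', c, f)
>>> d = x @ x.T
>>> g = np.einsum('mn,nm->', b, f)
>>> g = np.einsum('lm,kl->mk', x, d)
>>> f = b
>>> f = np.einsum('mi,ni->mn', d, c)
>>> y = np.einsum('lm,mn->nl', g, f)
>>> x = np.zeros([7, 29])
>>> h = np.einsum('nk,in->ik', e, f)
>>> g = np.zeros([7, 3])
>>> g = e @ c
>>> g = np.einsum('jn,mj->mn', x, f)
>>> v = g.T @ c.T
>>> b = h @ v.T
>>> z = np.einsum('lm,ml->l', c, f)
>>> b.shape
(13, 29)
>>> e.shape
(7, 7)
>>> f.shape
(13, 7)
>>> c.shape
(7, 13)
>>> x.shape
(7, 29)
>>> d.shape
(13, 13)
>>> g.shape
(13, 29)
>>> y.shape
(7, 2)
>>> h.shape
(13, 7)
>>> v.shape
(29, 7)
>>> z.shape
(7,)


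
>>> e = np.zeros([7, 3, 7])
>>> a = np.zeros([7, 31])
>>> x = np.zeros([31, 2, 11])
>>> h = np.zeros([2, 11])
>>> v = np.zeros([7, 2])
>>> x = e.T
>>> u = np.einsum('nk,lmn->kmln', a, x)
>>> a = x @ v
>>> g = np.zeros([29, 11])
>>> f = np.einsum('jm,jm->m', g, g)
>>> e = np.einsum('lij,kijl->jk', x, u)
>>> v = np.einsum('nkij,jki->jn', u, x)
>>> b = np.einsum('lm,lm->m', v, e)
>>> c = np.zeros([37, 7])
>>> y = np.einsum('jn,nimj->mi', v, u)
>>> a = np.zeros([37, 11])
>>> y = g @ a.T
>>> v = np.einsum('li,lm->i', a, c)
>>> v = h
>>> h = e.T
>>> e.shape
(7, 31)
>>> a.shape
(37, 11)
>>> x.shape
(7, 3, 7)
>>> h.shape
(31, 7)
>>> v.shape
(2, 11)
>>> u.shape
(31, 3, 7, 7)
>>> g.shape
(29, 11)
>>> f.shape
(11,)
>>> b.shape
(31,)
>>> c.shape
(37, 7)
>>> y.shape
(29, 37)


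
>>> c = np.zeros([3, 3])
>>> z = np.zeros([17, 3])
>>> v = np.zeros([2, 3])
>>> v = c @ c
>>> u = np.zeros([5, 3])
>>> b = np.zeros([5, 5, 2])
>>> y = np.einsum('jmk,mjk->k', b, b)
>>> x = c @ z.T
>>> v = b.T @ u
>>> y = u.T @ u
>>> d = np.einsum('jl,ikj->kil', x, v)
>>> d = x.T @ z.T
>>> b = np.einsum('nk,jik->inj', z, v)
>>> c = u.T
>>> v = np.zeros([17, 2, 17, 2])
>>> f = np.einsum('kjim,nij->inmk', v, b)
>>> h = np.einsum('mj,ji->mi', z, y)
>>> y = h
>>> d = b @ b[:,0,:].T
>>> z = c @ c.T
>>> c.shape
(3, 5)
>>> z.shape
(3, 3)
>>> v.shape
(17, 2, 17, 2)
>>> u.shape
(5, 3)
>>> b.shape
(5, 17, 2)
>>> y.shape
(17, 3)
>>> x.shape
(3, 17)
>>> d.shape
(5, 17, 5)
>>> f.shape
(17, 5, 2, 17)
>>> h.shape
(17, 3)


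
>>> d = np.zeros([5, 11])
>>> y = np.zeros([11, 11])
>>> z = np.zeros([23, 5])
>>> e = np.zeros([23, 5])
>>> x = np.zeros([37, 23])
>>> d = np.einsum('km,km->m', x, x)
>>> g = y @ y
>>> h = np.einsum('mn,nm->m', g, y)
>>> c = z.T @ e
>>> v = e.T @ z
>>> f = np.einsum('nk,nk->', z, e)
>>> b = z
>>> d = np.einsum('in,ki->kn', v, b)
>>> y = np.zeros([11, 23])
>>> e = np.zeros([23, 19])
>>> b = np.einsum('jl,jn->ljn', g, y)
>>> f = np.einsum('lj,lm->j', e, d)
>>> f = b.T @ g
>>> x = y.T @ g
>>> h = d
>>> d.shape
(23, 5)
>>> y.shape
(11, 23)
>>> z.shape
(23, 5)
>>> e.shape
(23, 19)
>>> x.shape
(23, 11)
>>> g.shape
(11, 11)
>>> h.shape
(23, 5)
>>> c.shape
(5, 5)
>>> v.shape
(5, 5)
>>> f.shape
(23, 11, 11)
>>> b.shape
(11, 11, 23)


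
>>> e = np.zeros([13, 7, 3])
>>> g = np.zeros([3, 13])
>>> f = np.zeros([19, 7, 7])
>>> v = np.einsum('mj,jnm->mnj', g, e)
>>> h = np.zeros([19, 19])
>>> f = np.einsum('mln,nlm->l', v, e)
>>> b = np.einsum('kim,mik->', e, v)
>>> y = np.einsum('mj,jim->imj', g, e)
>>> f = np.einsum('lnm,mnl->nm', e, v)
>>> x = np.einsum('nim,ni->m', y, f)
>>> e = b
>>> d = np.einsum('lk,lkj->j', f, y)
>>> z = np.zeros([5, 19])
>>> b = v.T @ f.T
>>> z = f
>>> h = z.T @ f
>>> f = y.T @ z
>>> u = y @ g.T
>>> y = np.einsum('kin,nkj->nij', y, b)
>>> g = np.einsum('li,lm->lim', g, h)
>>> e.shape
()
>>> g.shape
(3, 13, 3)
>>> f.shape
(13, 3, 3)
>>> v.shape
(3, 7, 13)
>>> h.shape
(3, 3)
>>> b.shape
(13, 7, 7)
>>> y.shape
(13, 3, 7)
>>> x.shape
(13,)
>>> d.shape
(13,)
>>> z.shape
(7, 3)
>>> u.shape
(7, 3, 3)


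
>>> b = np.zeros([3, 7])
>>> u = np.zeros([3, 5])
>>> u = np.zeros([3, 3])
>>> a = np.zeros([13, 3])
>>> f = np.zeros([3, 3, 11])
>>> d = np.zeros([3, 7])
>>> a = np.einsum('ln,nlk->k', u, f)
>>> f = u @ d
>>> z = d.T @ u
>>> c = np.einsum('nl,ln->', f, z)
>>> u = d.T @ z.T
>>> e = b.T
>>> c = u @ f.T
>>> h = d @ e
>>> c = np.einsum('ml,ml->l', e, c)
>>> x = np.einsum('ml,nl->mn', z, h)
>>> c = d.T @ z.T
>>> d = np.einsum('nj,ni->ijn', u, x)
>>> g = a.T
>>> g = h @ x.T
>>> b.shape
(3, 7)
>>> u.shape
(7, 7)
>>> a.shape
(11,)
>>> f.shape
(3, 7)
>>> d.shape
(3, 7, 7)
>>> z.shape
(7, 3)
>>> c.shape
(7, 7)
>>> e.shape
(7, 3)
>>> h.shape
(3, 3)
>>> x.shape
(7, 3)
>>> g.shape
(3, 7)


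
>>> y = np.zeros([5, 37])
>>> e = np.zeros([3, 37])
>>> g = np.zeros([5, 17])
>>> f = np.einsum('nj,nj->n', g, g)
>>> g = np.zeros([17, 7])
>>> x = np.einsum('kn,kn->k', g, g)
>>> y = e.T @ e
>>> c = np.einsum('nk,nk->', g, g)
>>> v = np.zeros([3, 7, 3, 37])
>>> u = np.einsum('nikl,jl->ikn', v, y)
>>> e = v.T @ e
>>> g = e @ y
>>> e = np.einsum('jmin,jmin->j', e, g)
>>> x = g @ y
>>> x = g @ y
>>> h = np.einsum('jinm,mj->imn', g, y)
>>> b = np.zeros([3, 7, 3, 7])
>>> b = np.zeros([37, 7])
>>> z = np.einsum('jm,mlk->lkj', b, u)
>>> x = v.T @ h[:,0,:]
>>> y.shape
(37, 37)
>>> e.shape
(37,)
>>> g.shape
(37, 3, 7, 37)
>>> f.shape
(5,)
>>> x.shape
(37, 3, 7, 7)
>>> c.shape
()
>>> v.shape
(3, 7, 3, 37)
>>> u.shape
(7, 3, 3)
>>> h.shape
(3, 37, 7)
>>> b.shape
(37, 7)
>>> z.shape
(3, 3, 37)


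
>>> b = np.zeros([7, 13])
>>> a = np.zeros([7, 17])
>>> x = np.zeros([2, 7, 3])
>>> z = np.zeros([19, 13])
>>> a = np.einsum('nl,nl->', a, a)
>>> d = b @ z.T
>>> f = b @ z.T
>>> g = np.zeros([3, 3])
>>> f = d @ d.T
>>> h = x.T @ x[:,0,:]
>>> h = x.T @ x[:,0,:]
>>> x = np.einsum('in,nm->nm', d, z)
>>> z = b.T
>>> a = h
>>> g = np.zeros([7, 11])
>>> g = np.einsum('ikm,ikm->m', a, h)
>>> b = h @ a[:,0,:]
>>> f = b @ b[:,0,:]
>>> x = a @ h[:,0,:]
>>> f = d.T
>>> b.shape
(3, 7, 3)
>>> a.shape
(3, 7, 3)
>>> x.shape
(3, 7, 3)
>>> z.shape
(13, 7)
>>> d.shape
(7, 19)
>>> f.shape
(19, 7)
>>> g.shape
(3,)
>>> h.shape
(3, 7, 3)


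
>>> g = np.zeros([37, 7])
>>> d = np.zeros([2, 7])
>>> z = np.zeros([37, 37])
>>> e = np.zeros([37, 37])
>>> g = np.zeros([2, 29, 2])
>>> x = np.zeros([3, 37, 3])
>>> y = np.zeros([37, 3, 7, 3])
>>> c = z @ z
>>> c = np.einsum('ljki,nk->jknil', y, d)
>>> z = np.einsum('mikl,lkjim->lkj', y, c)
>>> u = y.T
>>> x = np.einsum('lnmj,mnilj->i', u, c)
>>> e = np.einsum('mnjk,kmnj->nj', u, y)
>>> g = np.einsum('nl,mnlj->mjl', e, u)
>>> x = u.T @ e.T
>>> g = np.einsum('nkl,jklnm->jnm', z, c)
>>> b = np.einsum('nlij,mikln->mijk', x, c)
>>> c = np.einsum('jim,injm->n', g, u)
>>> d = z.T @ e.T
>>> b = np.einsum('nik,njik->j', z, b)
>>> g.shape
(3, 3, 37)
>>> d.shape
(2, 7, 7)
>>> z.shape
(3, 7, 2)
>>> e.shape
(7, 3)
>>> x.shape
(37, 3, 7, 7)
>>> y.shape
(37, 3, 7, 3)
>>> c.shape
(7,)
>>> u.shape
(3, 7, 3, 37)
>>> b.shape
(7,)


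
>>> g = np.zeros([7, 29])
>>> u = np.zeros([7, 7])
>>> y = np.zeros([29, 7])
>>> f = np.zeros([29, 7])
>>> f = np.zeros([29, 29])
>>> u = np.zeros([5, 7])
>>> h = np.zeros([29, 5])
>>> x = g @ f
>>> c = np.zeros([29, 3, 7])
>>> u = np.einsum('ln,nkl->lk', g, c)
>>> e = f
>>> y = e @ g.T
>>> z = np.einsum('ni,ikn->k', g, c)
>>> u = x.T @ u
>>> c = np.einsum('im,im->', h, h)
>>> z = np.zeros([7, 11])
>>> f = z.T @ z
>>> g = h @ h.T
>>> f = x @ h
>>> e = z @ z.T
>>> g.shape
(29, 29)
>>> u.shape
(29, 3)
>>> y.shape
(29, 7)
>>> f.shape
(7, 5)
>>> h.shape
(29, 5)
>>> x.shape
(7, 29)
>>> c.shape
()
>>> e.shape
(7, 7)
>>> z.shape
(7, 11)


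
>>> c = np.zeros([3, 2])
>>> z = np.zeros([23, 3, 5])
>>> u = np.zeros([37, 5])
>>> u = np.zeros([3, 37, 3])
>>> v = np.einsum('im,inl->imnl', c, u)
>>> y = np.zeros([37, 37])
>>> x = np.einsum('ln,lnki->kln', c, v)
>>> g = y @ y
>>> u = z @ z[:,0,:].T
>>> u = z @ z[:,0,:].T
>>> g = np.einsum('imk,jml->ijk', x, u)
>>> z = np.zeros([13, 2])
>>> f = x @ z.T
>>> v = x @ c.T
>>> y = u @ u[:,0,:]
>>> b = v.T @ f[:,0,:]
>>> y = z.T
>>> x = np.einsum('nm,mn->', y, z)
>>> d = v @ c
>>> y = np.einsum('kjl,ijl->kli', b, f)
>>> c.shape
(3, 2)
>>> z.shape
(13, 2)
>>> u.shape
(23, 3, 23)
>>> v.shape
(37, 3, 3)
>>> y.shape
(3, 13, 37)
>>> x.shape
()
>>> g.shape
(37, 23, 2)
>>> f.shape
(37, 3, 13)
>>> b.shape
(3, 3, 13)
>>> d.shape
(37, 3, 2)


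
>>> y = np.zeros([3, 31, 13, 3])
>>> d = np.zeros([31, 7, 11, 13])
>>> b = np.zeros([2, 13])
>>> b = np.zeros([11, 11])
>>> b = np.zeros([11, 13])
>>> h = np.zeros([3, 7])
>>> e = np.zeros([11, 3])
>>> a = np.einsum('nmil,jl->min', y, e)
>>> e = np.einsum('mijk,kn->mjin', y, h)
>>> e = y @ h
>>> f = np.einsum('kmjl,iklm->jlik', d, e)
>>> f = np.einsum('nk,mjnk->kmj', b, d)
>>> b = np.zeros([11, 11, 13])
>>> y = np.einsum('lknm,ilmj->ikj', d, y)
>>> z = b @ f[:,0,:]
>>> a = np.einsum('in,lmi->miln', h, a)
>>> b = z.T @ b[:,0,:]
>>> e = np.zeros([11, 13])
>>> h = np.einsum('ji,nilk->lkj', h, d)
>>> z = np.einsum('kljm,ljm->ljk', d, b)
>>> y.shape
(3, 7, 3)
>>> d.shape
(31, 7, 11, 13)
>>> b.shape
(7, 11, 13)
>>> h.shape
(11, 13, 3)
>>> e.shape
(11, 13)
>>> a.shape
(13, 3, 31, 7)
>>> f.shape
(13, 31, 7)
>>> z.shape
(7, 11, 31)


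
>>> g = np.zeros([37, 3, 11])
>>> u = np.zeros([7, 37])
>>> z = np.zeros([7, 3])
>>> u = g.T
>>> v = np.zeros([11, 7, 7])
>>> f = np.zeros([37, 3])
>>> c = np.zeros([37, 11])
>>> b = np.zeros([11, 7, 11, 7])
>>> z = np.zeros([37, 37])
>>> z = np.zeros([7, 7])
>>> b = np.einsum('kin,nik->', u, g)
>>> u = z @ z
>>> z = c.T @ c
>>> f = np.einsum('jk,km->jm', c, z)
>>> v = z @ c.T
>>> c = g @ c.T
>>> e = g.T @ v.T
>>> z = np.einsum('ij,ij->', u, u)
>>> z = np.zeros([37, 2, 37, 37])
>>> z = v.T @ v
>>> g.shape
(37, 3, 11)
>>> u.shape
(7, 7)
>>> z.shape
(37, 37)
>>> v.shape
(11, 37)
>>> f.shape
(37, 11)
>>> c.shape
(37, 3, 37)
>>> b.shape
()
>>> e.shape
(11, 3, 11)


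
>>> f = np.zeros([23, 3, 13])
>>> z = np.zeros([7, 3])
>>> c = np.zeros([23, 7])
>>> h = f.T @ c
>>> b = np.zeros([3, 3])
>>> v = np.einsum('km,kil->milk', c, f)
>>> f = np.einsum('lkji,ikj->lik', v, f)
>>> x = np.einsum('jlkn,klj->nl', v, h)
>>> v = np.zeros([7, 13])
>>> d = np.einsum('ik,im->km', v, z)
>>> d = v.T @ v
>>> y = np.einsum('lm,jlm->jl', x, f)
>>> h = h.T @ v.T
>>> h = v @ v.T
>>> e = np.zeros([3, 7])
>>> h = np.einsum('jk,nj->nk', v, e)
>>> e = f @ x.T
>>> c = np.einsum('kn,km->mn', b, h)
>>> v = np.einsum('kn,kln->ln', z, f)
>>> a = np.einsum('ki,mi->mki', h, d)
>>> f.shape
(7, 23, 3)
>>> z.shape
(7, 3)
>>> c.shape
(13, 3)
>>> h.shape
(3, 13)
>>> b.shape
(3, 3)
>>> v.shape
(23, 3)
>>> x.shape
(23, 3)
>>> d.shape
(13, 13)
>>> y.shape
(7, 23)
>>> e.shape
(7, 23, 23)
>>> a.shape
(13, 3, 13)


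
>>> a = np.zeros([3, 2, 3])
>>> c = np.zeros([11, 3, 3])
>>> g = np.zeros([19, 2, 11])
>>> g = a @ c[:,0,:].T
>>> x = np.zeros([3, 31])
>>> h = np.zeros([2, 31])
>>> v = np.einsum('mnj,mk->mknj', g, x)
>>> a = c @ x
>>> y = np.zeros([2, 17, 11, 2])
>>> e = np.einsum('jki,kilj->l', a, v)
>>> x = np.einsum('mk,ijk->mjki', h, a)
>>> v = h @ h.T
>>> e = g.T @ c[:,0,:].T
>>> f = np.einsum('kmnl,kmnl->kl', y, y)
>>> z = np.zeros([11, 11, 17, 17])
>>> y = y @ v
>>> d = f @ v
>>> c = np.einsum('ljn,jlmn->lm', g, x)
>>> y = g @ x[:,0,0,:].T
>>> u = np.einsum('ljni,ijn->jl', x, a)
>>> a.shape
(11, 3, 31)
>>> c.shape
(3, 31)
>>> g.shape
(3, 2, 11)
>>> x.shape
(2, 3, 31, 11)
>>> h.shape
(2, 31)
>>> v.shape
(2, 2)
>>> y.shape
(3, 2, 2)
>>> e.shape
(11, 2, 11)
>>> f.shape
(2, 2)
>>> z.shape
(11, 11, 17, 17)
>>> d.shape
(2, 2)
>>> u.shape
(3, 2)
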